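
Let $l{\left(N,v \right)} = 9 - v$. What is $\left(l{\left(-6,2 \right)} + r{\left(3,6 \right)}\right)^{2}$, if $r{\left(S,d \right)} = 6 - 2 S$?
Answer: $49$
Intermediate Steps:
$\left(l{\left(-6,2 \right)} + r{\left(3,6 \right)}\right)^{2} = \left(\left(9 - 2\right) + \left(6 - 6\right)\right)^{2} = \left(7 + 0\right)^{2} = 7^{2} = 49$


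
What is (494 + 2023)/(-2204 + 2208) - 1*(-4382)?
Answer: 20045/4 ≈ 5011.3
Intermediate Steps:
(494 + 2023)/(-2204 + 2208) - 1*(-4382) = 2517/4 + 4382 = 20045/4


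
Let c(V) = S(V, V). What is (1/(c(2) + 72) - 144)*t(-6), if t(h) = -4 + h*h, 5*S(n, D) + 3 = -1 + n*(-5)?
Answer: -797104/173 ≈ -4607.5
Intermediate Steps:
S(n, D) = -4/5 - n (S(n, D) = -3/5 + (-1 + n*(-5))/5 = -3/5 + (-1 - 5*n)/5 = -3/5 + (-1/5 - n) = -4/5 - n)
c(V) = -4/5 - V
t(h) = -4 + h**2
(1/(c(2) + 72) - 144)*t(-6) = (1/((-4/5 - 1*2) + 72) - 144)*(-4 + (-6)**2) = (1/((-4/5 - 2) + 72) - 144)*(-4 + 36) = (1/(-14/5 + 72) - 144)*32 = (1/(346/5) - 144)*32 = (5/346 - 144)*32 = -49819/346*32 = -797104/173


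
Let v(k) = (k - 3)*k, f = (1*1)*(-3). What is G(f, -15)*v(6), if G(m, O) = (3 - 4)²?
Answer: 18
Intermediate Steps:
f = -3 (f = 1*(-3) = -3)
G(m, O) = 1 (G(m, O) = (-1)² = 1)
v(k) = k*(-3 + k) (v(k) = (-3 + k)*k = k*(-3 + k))
G(f, -15)*v(6) = 1*(6*(-3 + 6)) = 1*(6*3) = 1*18 = 18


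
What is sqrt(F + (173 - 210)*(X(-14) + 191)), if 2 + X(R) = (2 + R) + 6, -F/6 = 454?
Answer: 3*I*sqrt(1055) ≈ 97.442*I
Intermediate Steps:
F = -2724 (F = -6*454 = -2724)
X(R) = 6 + R (X(R) = -2 + ((2 + R) + 6) = -2 + (8 + R) = 6 + R)
sqrt(F + (173 - 210)*(X(-14) + 191)) = sqrt(-2724 + (173 - 210)*((6 - 14) + 191)) = sqrt(-2724 - 37*(-8 + 191)) = sqrt(-2724 - 37*183) = sqrt(-2724 - 6771) = sqrt(-9495) = 3*I*sqrt(1055)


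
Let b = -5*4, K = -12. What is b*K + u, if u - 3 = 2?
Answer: 245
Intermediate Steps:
u = 5 (u = 3 + 2 = 5)
b = -20
b*K + u = -20*(-12) + 5 = 240 + 5 = 245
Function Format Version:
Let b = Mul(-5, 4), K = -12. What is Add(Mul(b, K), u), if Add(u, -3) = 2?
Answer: 245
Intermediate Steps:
u = 5 (u = Add(3, 2) = 5)
b = -20
Add(Mul(b, K), u) = Add(Mul(-20, -12), 5) = Add(240, 5) = 245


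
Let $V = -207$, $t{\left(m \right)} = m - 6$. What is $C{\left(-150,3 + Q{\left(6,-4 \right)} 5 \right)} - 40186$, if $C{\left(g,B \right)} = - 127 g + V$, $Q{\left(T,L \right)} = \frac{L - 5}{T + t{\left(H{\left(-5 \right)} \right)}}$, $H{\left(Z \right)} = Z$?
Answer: $-21343$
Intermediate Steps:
$t{\left(m \right)} = -6 + m$ ($t{\left(m \right)} = m - 6 = -6 + m$)
$Q{\left(T,L \right)} = \frac{-5 + L}{-11 + T}$ ($Q{\left(T,L \right)} = \frac{L - 5}{T - 11} = \frac{-5 + L}{T - 11} = \frac{-5 + L}{-11 + T}$)
$C{\left(g,B \right)} = -207 - 127 g$ ($C{\left(g,B \right)} = - 127 g - 207 = -207 - 127 g$)
$C{\left(-150,3 + Q{\left(6,-4 \right)} 5 \right)} - 40186 = \left(-207 - -19050\right) - 40186 = \left(-207 + 19050\right) - 40186 = 18843 - 40186 = -21343$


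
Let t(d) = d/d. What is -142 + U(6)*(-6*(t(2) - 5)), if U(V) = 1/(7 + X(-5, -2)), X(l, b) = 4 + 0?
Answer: -1538/11 ≈ -139.82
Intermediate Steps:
X(l, b) = 4
U(V) = 1/11 (U(V) = 1/(7 + 4) = 1/11)
t(d) = 1
-142 + U(6)*(-6*(t(2) - 5)) = -142 + (-6*(1 - 5))/11 = -142 + (-6*(-4))/11 = -142 + (1/11)*24 = -142 + 24/11 = -1538/11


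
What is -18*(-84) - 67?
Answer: 1445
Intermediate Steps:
-18*(-84) - 67 = 1512 - 67 = 1445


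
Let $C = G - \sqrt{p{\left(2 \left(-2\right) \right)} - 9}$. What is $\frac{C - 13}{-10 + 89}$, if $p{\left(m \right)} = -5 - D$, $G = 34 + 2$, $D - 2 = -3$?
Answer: $\frac{23}{79} - \frac{i \sqrt{13}}{79} \approx 0.29114 - 0.04564 i$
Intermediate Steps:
$D = -1$ ($D = 2 - 3 = -1$)
$G = 36$
$p{\left(m \right)} = -4$ ($p{\left(m \right)} = -5 - -1 = -5 + 1 = -4$)
$C = 36 - i \sqrt{13}$ ($C = 36 - \sqrt{-4 - 9} = 36 - \sqrt{-13} = 36 - i \sqrt{13} \approx 36.0 - 3.6056 i$)
$\frac{C - 13}{-10 + 89} = \frac{\left(36 - i \sqrt{13}\right) - 13}{-10 + 89} = \frac{23 - i \sqrt{13}}{79} = \frac{23}{79} - \frac{i \sqrt{13}}{79}$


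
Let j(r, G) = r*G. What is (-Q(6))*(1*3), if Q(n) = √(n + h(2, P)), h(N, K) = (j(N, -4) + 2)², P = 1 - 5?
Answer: -3*√42 ≈ -19.442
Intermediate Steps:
j(r, G) = G*r
P = -4
h(N, K) = (2 - 4*N)² (h(N, K) = (-4*N + 2)² = (2 - 4*N)²)
Q(n) = √(36 + n) (Q(n) = √(n + 4*(-1 + 2*2)²) = √(n + 4*(-1 + 4)²) = √(n + 4*3²) = √(n + 4*9) = √(n + 36) = √(36 + n))
(-Q(6))*(1*3) = (-√(36 + 6))*(1*3) = -√42*3 = -3*√42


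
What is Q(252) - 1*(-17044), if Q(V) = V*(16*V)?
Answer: 1033108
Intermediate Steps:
Q(V) = 16*V**2
Q(252) - 1*(-17044) = 16*252**2 - 1*(-17044) = 16*63504 + 17044 = 1016064 + 17044 = 1033108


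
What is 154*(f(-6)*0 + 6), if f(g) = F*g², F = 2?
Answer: 924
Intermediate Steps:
f(g) = 2*g²
154*(f(-6)*0 + 6) = 154*((2*(-6)²)*0 + 6) = 154*((2*36)*0 + 6) = 154*(72*0 + 6) = 154*(0 + 6) = 154*6 = 924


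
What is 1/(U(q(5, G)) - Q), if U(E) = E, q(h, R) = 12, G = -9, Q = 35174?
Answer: -1/35162 ≈ -2.8440e-5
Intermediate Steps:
1/(U(q(5, G)) - Q) = 1/(12 - 1*35174) = 1/(12 - 35174) = 1/(-35162) = -1/35162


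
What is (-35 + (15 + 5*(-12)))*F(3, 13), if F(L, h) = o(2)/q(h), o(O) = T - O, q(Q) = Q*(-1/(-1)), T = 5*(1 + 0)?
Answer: -240/13 ≈ -18.462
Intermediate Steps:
T = 5 (T = 5*1 = 5)
q(Q) = Q (q(Q) = Q*(-1*(-1)) = Q*1 = Q)
o(O) = 5 - O
F(L, h) = 3/h (F(L, h) = (5 - 1*2)/h = (5 - 2)/h = 3/h)
(-35 + (15 + 5*(-12)))*F(3, 13) = (-35 + (15 + 5*(-12)))*(3/13) = (-35 + (15 - 60))*(3*(1/13)) = (-35 - 45)*(3/13) = -80*3/13 = -240/13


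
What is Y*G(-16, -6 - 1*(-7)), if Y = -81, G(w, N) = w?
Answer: 1296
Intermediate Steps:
Y*G(-16, -6 - 1*(-7)) = -81*(-16) = 1296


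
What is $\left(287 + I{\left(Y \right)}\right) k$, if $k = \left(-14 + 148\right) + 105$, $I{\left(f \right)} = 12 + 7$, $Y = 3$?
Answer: $73134$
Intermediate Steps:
$I{\left(f \right)} = 19$
$k = 239$ ($k = 134 + 105 = 239$)
$\left(287 + I{\left(Y \right)}\right) k = \left(287 + 19\right) 239 = 306 \cdot 239 = 73134$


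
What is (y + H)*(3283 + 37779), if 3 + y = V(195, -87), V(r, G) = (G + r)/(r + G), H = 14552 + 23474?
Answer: 1561341488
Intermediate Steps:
H = 38026
V(r, G) = 1 (V(r, G) = (G + r)/(G + r) = 1)
y = -2 (y = -3 + 1 = -2)
(y + H)*(3283 + 37779) = (-2 + 38026)*(3283 + 37779) = 38024*41062 = 1561341488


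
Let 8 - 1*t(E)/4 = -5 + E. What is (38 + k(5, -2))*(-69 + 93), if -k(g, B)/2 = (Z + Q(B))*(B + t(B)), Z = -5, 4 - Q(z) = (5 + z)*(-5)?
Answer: -38064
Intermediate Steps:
Q(z) = 29 + 5*z (Q(z) = 4 - (5 + z)*(-5) = 4 - (-25 - 5*z) = 4 + (25 + 5*z) = 29 + 5*z)
t(E) = 52 - 4*E (t(E) = 32 - 4*(-5 + E) = 32 + (20 - 4*E) = 52 - 4*E)
k(g, B) = -2*(24 + 5*B)*(52 - 3*B) (k(g, B) = -2*(-5 + (29 + 5*B))*(B + (52 - 4*B)) = -2*(24 + 5*B)*(52 - 3*B))
(38 + k(5, -2))*(-69 + 93) = (38 + (-2496 - 376*(-2) + 30*(-2)**2))*(-69 + 93) = (38 + (-2496 + 752 + 30*4))*24 = (38 + (-2496 + 752 + 120))*24 = (38 - 1624)*24 = -1586*24 = -38064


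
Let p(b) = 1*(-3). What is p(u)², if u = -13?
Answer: 9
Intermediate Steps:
p(b) = -3
p(u)² = (-3)² = 9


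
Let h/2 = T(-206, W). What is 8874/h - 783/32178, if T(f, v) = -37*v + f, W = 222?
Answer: -24894441/45156460 ≈ -0.55129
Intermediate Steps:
T(f, v) = f - 37*v
h = -16840 (h = 2*(-206 - 37*222) = 2*(-206 - 8214) = 2*(-8420) = -16840)
8874/h - 783/32178 = 8874/(-16840) - 783/32178 = 8874*(-1/16840) - 783*1/32178 = -4437/8420 - 261/10726 = -24894441/45156460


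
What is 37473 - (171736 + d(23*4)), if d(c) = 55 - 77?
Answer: -134241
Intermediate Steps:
d(c) = -22
37473 - (171736 + d(23*4)) = 37473 - (171736 - 22) = 37473 - 1*171714 = 37473 - 171714 = -134241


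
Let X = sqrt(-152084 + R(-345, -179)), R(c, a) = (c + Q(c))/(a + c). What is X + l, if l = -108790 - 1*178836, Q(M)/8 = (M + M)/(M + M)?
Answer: -287626 + 3*I*sqrt(1159956661)/262 ≈ -2.8763e+5 + 389.98*I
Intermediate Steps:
Q(M) = 8 (Q(M) = 8*((M + M)/(M + M)) = 8*((2*M)/((2*M))) = 8*((2*M)*(1/(2*M))) = 8*1 = 8)
R(c, a) = (8 + c)/(a + c) (R(c, a) = (c + 8)/(a + c) = (8 + c)/(a + c))
X = 3*I*sqrt(1159956661)/262 (X = sqrt(-152084 + (8 - 345)/(-179 - 345)) = sqrt(-152084 - 337/(-524)) = sqrt(-152084 - 1/524*(-337)) = sqrt(-152084 + 337/524) = sqrt(-79691679/524) = 3*I*sqrt(1159956661)/262 ≈ 389.98*I)
l = -287626 (l = -108790 - 178836 = -287626)
X + l = 3*I*sqrt(1159956661)/262 - 287626 = -287626 + 3*I*sqrt(1159956661)/262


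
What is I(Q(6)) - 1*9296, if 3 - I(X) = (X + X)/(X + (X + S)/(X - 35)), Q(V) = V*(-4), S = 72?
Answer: -566991/61 ≈ -9294.9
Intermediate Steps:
Q(V) = -4*V
I(X) = 3 - 2*X/(X + (72 + X)/(-35 + X)) (I(X) = 3 - (X + X)/(X + (X + 72)/(X - 35)) = 3 - 2*X/(X + (72 + X)/(-35 + X)))
I(Q(6)) - 1*9296 = (216 + (-4*6)**2 - (-128)*6)/(72 + (-4*6)**2 - (-136)*6) - 1*9296 = (216 + (-24)**2 - 32*(-24))/(72 + (-24)**2 - 34*(-24)) - 9296 = (216 + 576 + 768)/(72 + 576 + 816) - 9296 = 1560/1464 - 9296 = (1/1464)*1560 - 9296 = 65/61 - 9296 = -566991/61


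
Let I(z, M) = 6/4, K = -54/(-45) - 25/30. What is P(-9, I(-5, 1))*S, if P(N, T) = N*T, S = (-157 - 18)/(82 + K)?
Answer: 10125/353 ≈ 28.683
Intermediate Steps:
K = 11/30 (K = -54*(-1/45) - 25*1/30 = 6/5 - ⅚ = 11/30 ≈ 0.36667)
I(z, M) = 3/2 (I(z, M) = 6*(¼) = 3/2)
S = -750/353 (S = (-157 - 18)/(82 + 11/30) = -175/2471/30 = -175*30/2471 = -750/353 ≈ -2.1246)
P(-9, I(-5, 1))*S = -9*3/2*(-750/353) = -27/2*(-750/353) = 10125/353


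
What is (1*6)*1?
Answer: 6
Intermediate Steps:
(1*6)*1 = 6*1 = 6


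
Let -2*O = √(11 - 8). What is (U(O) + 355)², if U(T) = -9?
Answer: 119716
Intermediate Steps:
O = -√3/2 (O = -√(11 - 8)/2 = -√3/2 ≈ -0.86602)
(U(O) + 355)² = (-9 + 355)² = 346² = 119716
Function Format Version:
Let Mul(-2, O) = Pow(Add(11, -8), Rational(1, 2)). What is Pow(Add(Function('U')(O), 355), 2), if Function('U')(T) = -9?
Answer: 119716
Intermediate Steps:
O = Mul(Rational(-1, 2), Pow(3, Rational(1, 2))) (O = Mul(Rational(-1, 2), Pow(Add(11, -8), Rational(1, 2))) = Mul(Rational(-1, 2), Pow(3, Rational(1, 2))) ≈ -0.86602)
Pow(Add(Function('U')(O), 355), 2) = Pow(Add(-9, 355), 2) = Pow(346, 2) = 119716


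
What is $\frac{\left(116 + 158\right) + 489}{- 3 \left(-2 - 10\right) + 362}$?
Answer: $\frac{763}{398} \approx 1.9171$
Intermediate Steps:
$\frac{\left(116 + 158\right) + 489}{- 3 \left(-2 - 10\right) + 362} = \frac{274 + 489}{\left(-3\right) \left(-12\right) + 362} = \frac{763}{36 + 362} = \frac{763}{398}$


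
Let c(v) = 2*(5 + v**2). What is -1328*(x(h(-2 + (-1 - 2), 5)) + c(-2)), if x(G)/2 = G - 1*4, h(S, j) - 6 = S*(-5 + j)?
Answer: -29216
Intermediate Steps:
c(v) = 10 + 2*v**2
h(S, j) = 6 + S*(-5 + j)
x(G) = -8 + 2*G (x(G) = 2*(G - 1*4) = 2*(G - 4) = 2*(-4 + G) = -8 + 2*G)
-1328*(x(h(-2 + (-1 - 2), 5)) + c(-2)) = -1328*((-8 + 2*(6 - 5*(-2 + (-1 - 2)) + (-2 + (-1 - 2))*5)) + (10 + 2*(-2)**2)) = -1328*((-8 + 2*(6 - 5*(-2 - 3) + (-2 - 3)*5)) + (10 + 2*4)) = -1328*((-8 + 2*(6 - 5*(-5) - 5*5)) + (10 + 8)) = -1328*((-8 + 2*(6 + 25 - 25)) + 18) = -1328*((-8 + 2*6) + 18) = -1328*((-8 + 12) + 18) = -1328*(4 + 18) = -1328*22 = -29216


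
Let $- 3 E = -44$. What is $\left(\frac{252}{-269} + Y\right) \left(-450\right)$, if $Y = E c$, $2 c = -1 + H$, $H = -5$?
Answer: $\frac{5439600}{269} \approx 20222.0$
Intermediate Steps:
$c = -3$ ($c = \frac{-1 - 5}{2} = \frac{1}{2} \left(-6\right) = -3$)
$E = \frac{44}{3}$ ($E = \left(- \frac{1}{3}\right) \left(-44\right) = \frac{44}{3} \approx 14.667$)
$Y = -44$ ($Y = \frac{44}{3} \left(-3\right) = -44$)
$\left(\frac{252}{-269} + Y\right) \left(-450\right) = \left(\frac{252}{-269} - 44\right) \left(-450\right) = \left(252 \left(- \frac{1}{269}\right) - 44\right) \left(-450\right) = \left(- \frac{252}{269} - 44\right) \left(-450\right) = \left(- \frac{12088}{269}\right) \left(-450\right) = \frac{5439600}{269}$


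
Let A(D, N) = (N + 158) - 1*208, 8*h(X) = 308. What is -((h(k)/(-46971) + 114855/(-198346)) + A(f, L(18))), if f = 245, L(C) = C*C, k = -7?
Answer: -1273660620079/4658254983 ≈ -273.42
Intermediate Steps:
h(X) = 77/2 (h(X) = (1/8)*308 = 77/2)
L(C) = C**2
A(D, N) = -50 + N (A(D, N) = (158 + N) - 208 = -50 + N)
-((h(k)/(-46971) + 114855/(-198346)) + A(f, L(18))) = -(((77/2)/(-46971) + 114855/(-198346)) + (-50 + 18**2)) = -(((77/2)*(-1/46971) + 114855*(-1/198346)) + (-50 + 324)) = -((-77/93942 - 114855/198346) + 274) = -(-2701245263/4658254983 + 274) = -1*1273660620079/4658254983 = -1273660620079/4658254983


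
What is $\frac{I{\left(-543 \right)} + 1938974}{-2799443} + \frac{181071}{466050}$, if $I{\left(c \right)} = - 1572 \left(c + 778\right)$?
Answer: $- \frac{74864232749}{434893470050} \approx -0.17214$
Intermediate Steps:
$I{\left(c \right)} = -1223016 - 1572 c$ ($I{\left(c \right)} = - 1572 \left(778 + c\right) = -1223016 - 1572 c$)
$\frac{I{\left(-543 \right)} + 1938974}{-2799443} + \frac{181071}{466050} = \frac{\left(-1223016 - -853596\right) + 1938974}{-2799443} + \frac{181071}{466050} = \left(\left(-1223016 + 853596\right) + 1938974\right) \left(- \frac{1}{2799443}\right) + 181071 \cdot \frac{1}{466050} = \left(-369420 + 1938974\right) \left(- \frac{1}{2799443}\right) + \frac{60357}{155350} = 1569554 \left(- \frac{1}{2799443}\right) + \frac{60357}{155350} = - \frac{1569554}{2799443} + \frac{60357}{155350} = - \frac{74864232749}{434893470050}$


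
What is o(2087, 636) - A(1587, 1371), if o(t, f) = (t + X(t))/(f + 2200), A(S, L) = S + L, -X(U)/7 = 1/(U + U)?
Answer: -35006507381/11837464 ≈ -2957.3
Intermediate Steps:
X(U) = -7/(2*U) (X(U) = -7/(U + U) = -7*1/(2*U) = -7/(2*U))
A(S, L) = L + S
o(t, f) = (t - 7/(2*t))/(2200 + f) (o(t, f) = (t - 7/(2*t))/(f + 2200) = (t - 7/(2*t))/(2200 + f))
o(2087, 636) - A(1587, 1371) = (-7/2 + 2087**2)/(2087*(2200 + 636)) - (1371 + 1587) = (1/2087)*(-7/2 + 4355569)/2836 - 1*2958 = (1/2087)*(1/2836)*(8711131/2) - 2958 = 8711131/11837464 - 2958 = -35006507381/11837464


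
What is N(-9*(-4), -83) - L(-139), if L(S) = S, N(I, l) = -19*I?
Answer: -545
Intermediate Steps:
N(-9*(-4), -83) - L(-139) = -(-171)*(-4) - 1*(-139) = -19*36 + 139 = -684 + 139 = -545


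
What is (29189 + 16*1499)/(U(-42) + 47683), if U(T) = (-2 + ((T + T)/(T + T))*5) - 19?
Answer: 53173/47667 ≈ 1.1155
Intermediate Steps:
U(T) = -16 (U(T) = (-2 + ((2*T)/((2*T)))*5) - 19 = (-2 + ((2*T)*(1/(2*T)))*5) - 19 = (-2 + 1*5) - 19 = (-2 + 5) - 19 = 3 - 19 = -16)
(29189 + 16*1499)/(U(-42) + 47683) = (29189 + 16*1499)/(-16 + 47683) = (29189 + 23984)/47667 = 53173*(1/47667) = 53173/47667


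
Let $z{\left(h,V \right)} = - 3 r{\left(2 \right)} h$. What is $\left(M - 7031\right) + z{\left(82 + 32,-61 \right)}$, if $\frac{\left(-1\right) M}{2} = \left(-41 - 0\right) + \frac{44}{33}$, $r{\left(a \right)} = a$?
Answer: $- \frac{22907}{3} \approx -7635.7$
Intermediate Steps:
$z{\left(h,V \right)} = - 6 h$ ($z{\left(h,V \right)} = \left(-3\right) 2 h = - 6 h$)
$M = \frac{238}{3}$ ($M = - 2 \left(\left(-41 - 0\right) + \frac{44}{33}\right) = - 2 \left(\left(-41 + 0\right) + 44 \cdot \frac{1}{33}\right) = - 2 \left(-41 + \frac{4}{3}\right) = \left(-2\right) \left(- \frac{119}{3}\right) = \frac{238}{3} \approx 79.333$)
$\left(M - 7031\right) + z{\left(82 + 32,-61 \right)} = \left(\frac{238}{3} - 7031\right) - 6 \left(82 + 32\right) = - \frac{20855}{3} - 684 = - \frac{22907}{3}$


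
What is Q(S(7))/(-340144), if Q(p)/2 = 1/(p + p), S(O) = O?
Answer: -1/2381008 ≈ -4.1999e-7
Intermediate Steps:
Q(p) = 1/p (Q(p) = 2/(p + p) = 2/((2*p)) = 2*(1/(2*p)) = 1/p)
Q(S(7))/(-340144) = 1/(7*(-340144)) = (1/7)*(-1/340144) = -1/2381008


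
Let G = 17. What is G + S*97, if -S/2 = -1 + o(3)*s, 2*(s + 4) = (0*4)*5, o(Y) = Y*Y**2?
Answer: 21163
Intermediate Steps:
o(Y) = Y**3
s = -4 (s = -4 + ((0*4)*5)/2 = -4 + (0*5)/2 = -4 + (1/2)*0 = -4 + 0 = -4)
S = 218 (S = -2*(-1 + 3**3*(-4)) = -2*(-1 + 27*(-4)) = -2*(-1 - 108) = -2*(-109) = 218)
G + S*97 = 17 + 218*97 = 17 + 21146 = 21163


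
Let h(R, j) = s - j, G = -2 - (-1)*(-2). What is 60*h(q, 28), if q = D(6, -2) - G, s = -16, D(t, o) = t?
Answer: -2640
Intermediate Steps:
G = -4 (G = -2 - 1*2 = -2 - 2 = -4)
q = 10 (q = 6 - 1*(-4) = 6 + 4 = 10)
h(R, j) = -16 - j
60*h(q, 28) = 60*(-16 - 1*28) = 60*(-16 - 28) = 60*(-44) = -2640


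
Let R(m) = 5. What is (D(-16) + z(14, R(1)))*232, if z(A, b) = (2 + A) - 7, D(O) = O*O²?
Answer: -948184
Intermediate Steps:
D(O) = O³
z(A, b) = -5 + A
(D(-16) + z(14, R(1)))*232 = ((-16)³ + (-5 + 14))*232 = (-4096 + 9)*232 = -4087*232 = -948184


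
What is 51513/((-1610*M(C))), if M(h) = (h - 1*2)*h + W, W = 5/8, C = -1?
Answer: -29436/3335 ≈ -8.8264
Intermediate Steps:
W = 5/8 (W = 5*(⅛) = 5/8 ≈ 0.62500)
M(h) = 5/8 + h*(-2 + h) (M(h) = (h - 1*2)*h + 5/8 = (h - 2)*h + 5/8 = (-2 + h)*h + 5/8 = h*(-2 + h) + 5/8 = 5/8 + h*(-2 + h))
51513/((-1610*M(C))) = 51513/((-1610*(5/8 + (-1)² - 2*(-1)))) = 51513/((-1610*(5/8 + 1 + 2))) = 51513/((-1610*29/8)) = 51513/(-23345/4) = 51513*(-4/23345) = -29436/3335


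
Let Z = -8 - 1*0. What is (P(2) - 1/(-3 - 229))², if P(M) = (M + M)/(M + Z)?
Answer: 212521/484416 ≈ 0.43872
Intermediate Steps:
Z = -8 (Z = -8 + 0 = -8)
P(M) = 2*M/(-8 + M) (P(M) = (M + M)/(M - 8) = (2*M)/(-8 + M) = 2*M/(-8 + M))
(P(2) - 1/(-3 - 229))² = (2*2/(-8 + 2) - 1/(-3 - 229))² = (2*2/(-6) - 1/(-232))² = (2*2*(-⅙) - 1*(-1/232))² = (-⅔ + 1/232)² = (-461/696)² = 212521/484416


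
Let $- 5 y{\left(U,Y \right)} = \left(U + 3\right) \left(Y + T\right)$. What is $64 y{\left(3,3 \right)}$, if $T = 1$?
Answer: $- \frac{1536}{5} \approx -307.2$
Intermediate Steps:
$y{\left(U,Y \right)} = - \frac{\left(1 + Y\right) \left(3 + U\right)}{5}$ ($y{\left(U,Y \right)} = - \frac{\left(U + 3\right) \left(Y + 1\right)}{5} = - \frac{\left(3 + U\right) \left(1 + Y\right)}{5} = - \frac{\left(1 + Y\right) \left(3 + U\right)}{5}$)
$64 y{\left(3,3 \right)} = 64 \left(- \frac{3}{5} - \frac{9}{5} - \frac{3}{5} - \frac{3}{5} \cdot 3\right) = 64 \left(- \frac{3}{5} - \frac{9}{5} - \frac{3}{5} - \frac{9}{5}\right) = 64 \left(- \frac{24}{5}\right) = - \frac{1536}{5}$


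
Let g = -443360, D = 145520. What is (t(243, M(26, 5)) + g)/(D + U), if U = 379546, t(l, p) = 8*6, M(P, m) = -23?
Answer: -221656/262533 ≈ -0.84430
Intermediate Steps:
t(l, p) = 48
(t(243, M(26, 5)) + g)/(D + U) = (48 - 443360)/(145520 + 379546) = -443312/525066 = -443312*1/525066 = -221656/262533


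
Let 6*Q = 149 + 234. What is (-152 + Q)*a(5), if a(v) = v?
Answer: -2645/6 ≈ -440.83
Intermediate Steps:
Q = 383/6 (Q = (149 + 234)/6 = (1/6)*383 = 383/6 ≈ 63.833)
(-152 + Q)*a(5) = (-152 + 383/6)*5 = -529/6*5 = -2645/6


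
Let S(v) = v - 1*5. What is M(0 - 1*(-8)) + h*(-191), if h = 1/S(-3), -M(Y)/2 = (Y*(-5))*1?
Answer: 831/8 ≈ 103.88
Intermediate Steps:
S(v) = -5 + v (S(v) = v - 5 = -5 + v)
M(Y) = 10*Y (M(Y) = -2*Y*(-5) = -2*(-5*Y) = -(-10)*Y = 10*Y)
h = -1/8 (h = 1/(-5 - 3) = 1/(-8) = -1/8 ≈ -0.12500)
M(0 - 1*(-8)) + h*(-191) = 10*(0 - 1*(-8)) - 1/8*(-191) = 10*(0 + 8) + 191/8 = 10*8 + 191/8 = 80 + 191/8 = 831/8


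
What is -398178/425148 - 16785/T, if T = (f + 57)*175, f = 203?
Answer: -420886803/322403900 ≈ -1.3055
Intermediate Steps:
T = 45500 (T = (203 + 57)*175 = 260*175 = 45500)
-398178/425148 - 16785/T = -398178/425148 - 16785/45500 = -398178*1/425148 - 16785*1/45500 = -66363/70858 - 3357/9100 = -420886803/322403900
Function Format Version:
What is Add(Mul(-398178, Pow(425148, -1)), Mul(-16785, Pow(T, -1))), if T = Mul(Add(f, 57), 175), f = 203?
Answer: Rational(-420886803, 322403900) ≈ -1.3055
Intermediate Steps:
T = 45500 (T = Mul(Add(203, 57), 175) = Mul(260, 175) = 45500)
Add(Mul(-398178, Pow(425148, -1)), Mul(-16785, Pow(T, -1))) = Add(Mul(-398178, Pow(425148, -1)), Mul(-16785, Pow(45500, -1))) = Add(Mul(-398178, Rational(1, 425148)), Mul(-16785, Rational(1, 45500))) = Add(Rational(-66363, 70858), Rational(-3357, 9100)) = Rational(-420886803, 322403900)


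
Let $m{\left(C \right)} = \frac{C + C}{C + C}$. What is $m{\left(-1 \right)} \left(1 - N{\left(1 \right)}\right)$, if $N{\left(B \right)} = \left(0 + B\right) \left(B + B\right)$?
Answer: $-1$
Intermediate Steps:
$m{\left(C \right)} = 1$ ($m{\left(C \right)} = \frac{2 C}{2 C} = 2 C \frac{1}{2 C} = 1$)
$N{\left(B \right)} = 2 B^{2}$ ($N{\left(B \right)} = B 2 B = 2 B^{2}$)
$m{\left(-1 \right)} \left(1 - N{\left(1 \right)}\right) = 1 \left(1 - 2 \cdot 1^{2}\right) = 1 \left(1 - 2 \cdot 1\right) = 1 \left(1 - 2\right) = 1 \left(-1\right) = -1$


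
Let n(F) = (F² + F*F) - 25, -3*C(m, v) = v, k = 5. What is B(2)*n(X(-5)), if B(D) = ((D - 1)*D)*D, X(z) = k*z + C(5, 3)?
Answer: 5308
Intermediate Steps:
C(m, v) = -v/3
X(z) = -1 + 5*z (X(z) = 5*z - ⅓*3 = 5*z - 1 = -1 + 5*z)
n(F) = -25 + 2*F² (n(F) = (F² + F²) - 25 = 2*F² - 25 = -25 + 2*F²)
B(D) = D²*(-1 + D) (B(D) = ((-1 + D)*D)*D = (D*(-1 + D))*D = D²*(-1 + D))
B(2)*n(X(-5)) = (2²*(-1 + 2))*(-25 + 2*(-1 + 5*(-5))²) = (4*1)*(-25 + 2*(-1 - 25)²) = 4*(-25 + 2*(-26)²) = 4*(-25 + 2*676) = 4*(-25 + 1352) = 4*1327 = 5308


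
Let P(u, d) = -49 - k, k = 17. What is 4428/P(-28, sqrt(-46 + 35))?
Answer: -738/11 ≈ -67.091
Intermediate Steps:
P(u, d) = -66 (P(u, d) = -49 - 1*17 = -49 - 17 = -66)
4428/P(-28, sqrt(-46 + 35)) = 4428/(-66) = 4428*(-1/66) = -738/11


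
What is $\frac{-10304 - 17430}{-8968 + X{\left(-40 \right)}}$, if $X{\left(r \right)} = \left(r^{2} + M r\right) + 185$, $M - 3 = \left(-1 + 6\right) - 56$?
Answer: $\frac{27734}{5263} \approx 5.2696$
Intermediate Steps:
$M = -48$ ($M = 3 + \left(\left(-1 + 6\right) - 56\right) = 3 + \left(5 - 56\right) = 3 - 51 = -48$)
$X{\left(r \right)} = 185 + r^{2} - 48 r$ ($X{\left(r \right)} = \left(r^{2} - 48 r\right) + 185 = 185 + r^{2} - 48 r$)
$\frac{-10304 - 17430}{-8968 + X{\left(-40 \right)}} = \frac{-10304 - 17430}{-8968 + \left(185 + \left(-40\right)^{2} - -1920\right)} = - \frac{27734}{-8968 + \left(185 + 1600 + 1920\right)} = - \frac{27734}{-8968 + 3705} = - \frac{27734}{-5263} = \left(-27734\right) \left(- \frac{1}{5263}\right) = \frac{27734}{5263}$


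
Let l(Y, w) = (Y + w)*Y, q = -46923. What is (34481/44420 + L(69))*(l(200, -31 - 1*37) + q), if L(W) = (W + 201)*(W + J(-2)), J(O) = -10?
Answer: -14522999997363/44420 ≈ -3.2695e+8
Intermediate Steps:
l(Y, w) = Y*(Y + w)
L(W) = (-10 + W)*(201 + W) (L(W) = (W + 201)*(W - 10) = (201 + W)*(-10 + W) = (-10 + W)*(201 + W))
(34481/44420 + L(69))*(l(200, -31 - 1*37) + q) = (34481/44420 + (-2010 + 69² + 191*69))*(200*(200 + (-31 - 1*37)) - 46923) = (34481*(1/44420) + (-2010 + 4761 + 13179))*(200*(200 + (-31 - 37)) - 46923) = (34481/44420 + 15930)*(200*(200 - 68) - 46923) = 707645081*(200*132 - 46923)/44420 = 707645081*(26400 - 46923)/44420 = (707645081/44420)*(-20523) = -14522999997363/44420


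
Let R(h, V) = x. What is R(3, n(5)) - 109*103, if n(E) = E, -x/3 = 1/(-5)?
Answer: -56132/5 ≈ -11226.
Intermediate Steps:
x = ⅗ (x = -3/(-5) = -3*(-⅕) = ⅗ ≈ 0.60000)
R(h, V) = ⅗
R(3, n(5)) - 109*103 = ⅗ - 109*103 = ⅗ - 11227 = -56132/5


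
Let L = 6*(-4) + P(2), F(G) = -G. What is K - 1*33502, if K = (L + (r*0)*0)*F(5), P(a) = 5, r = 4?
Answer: -33407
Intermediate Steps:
L = -19 (L = 6*(-4) + 5 = -24 + 5 = -19)
K = 95 (K = (-19 + (4*0)*0)*(-1*5) = (-19 + 0*0)*(-5) = (-19 + 0)*(-5) = -19*(-5) = 95)
K - 1*33502 = 95 - 1*33502 = 95 - 33502 = -33407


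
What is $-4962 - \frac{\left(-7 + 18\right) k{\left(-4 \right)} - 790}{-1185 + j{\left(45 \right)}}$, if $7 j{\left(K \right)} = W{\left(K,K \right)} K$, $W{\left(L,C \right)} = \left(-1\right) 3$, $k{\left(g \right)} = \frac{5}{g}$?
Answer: $- \frac{33468229}{6744} \approx -4962.7$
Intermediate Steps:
$W{\left(L,C \right)} = -3$
$j{\left(K \right)} = - \frac{3 K}{7}$ ($j{\left(K \right)} = \frac{\left(-3\right) K}{7} = - \frac{3 K}{7}$)
$-4962 - \frac{\left(-7 + 18\right) k{\left(-4 \right)} - 790}{-1185 + j{\left(45 \right)}} = -4962 - \frac{\left(-7 + 18\right) \frac{5}{-4} - 790}{-1185 - \frac{135}{7}} = -4962 - \frac{11 \cdot 5 \left(- \frac{1}{4}\right) - 790}{-1185 - \frac{135}{7}} = -4962 - \frac{11 \left(- \frac{5}{4}\right) - 790}{- \frac{8430}{7}} = -4962 - \left(- \frac{55}{4} - 790\right) \left(- \frac{7}{8430}\right) = -4962 - \left(- \frac{3215}{4}\right) \left(- \frac{7}{8430}\right) = -4962 - \frac{4501}{6744} = - \frac{33468229}{6744}$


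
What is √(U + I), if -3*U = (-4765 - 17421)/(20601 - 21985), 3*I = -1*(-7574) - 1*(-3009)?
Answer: √3795106017/1038 ≈ 59.349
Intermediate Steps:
I = 10583/3 (I = (-1*(-7574) - 1*(-3009))/3 = (7574 + 3009)/3 = (⅓)*10583 = 10583/3 ≈ 3527.7)
U = -11093/2076 (U = -(-4765 - 17421)/(3*(20601 - 21985)) = -(-22186)/(3*(-1384)) = -(-22186)*(-1)/(3*1384) = -⅓*11093/692 = -11093/2076 ≈ -5.3434)
√(U + I) = √(-11093/2076 + 10583/3) = √(7312343/2076) = √3795106017/1038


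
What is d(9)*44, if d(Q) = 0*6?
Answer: 0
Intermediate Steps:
d(Q) = 0
d(9)*44 = 0*44 = 0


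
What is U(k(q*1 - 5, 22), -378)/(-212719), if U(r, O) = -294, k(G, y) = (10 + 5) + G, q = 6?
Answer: 294/212719 ≈ 0.0013821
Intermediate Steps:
k(G, y) = 15 + G
U(k(q*1 - 5, 22), -378)/(-212719) = -294/(-212719) = -294*(-1/212719) = 294/212719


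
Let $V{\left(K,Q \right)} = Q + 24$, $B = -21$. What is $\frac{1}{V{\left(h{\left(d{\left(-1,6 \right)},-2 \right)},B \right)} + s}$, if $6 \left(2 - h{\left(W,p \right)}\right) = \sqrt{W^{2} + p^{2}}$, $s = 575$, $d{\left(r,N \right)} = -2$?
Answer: $\frac{1}{578} \approx 0.0017301$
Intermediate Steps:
$h{\left(W,p \right)} = 2 - \frac{\sqrt{W^{2} + p^{2}}}{6}$
$V{\left(K,Q \right)} = 24 + Q$
$\frac{1}{V{\left(h{\left(d{\left(-1,6 \right)},-2 \right)},B \right)} + s} = \frac{1}{\left(24 - 21\right) + 575} = \frac{1}{3 + 575} = \frac{1}{578}$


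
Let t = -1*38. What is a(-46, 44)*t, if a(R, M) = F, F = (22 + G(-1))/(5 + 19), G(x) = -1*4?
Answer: -57/2 ≈ -28.500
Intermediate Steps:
G(x) = -4
t = -38
F = ¾ (F = (22 - 4)/(5 + 19) = 18/24 = 18*(1/24) = ¾ ≈ 0.75000)
a(R, M) = ¾
a(-46, 44)*t = (¾)*(-38) = -57/2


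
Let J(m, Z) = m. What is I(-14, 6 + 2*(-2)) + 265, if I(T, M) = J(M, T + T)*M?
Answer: 269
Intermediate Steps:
I(T, M) = M² (I(T, M) = M*M = M²)
I(-14, 6 + 2*(-2)) + 265 = (6 + 2*(-2))² + 265 = (6 - 4)² + 265 = 2² + 265 = 4 + 265 = 269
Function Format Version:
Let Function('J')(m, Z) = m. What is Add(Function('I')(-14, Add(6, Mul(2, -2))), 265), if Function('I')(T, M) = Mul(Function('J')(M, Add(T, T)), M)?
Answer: 269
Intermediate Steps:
Function('I')(T, M) = Pow(M, 2) (Function('I')(T, M) = Mul(M, M) = Pow(M, 2))
Add(Function('I')(-14, Add(6, Mul(2, -2))), 265) = Add(Pow(Add(6, Mul(2, -2)), 2), 265) = Add(Pow(Add(6, -4), 2), 265) = Add(Pow(2, 2), 265) = Add(4, 265) = 269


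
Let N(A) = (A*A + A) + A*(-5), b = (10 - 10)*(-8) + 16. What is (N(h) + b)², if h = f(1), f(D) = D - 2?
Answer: 441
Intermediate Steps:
f(D) = -2 + D
b = 16 (b = 0*(-8) + 16 = 0 + 16 = 16)
h = -1 (h = -2 + 1 = -1)
N(A) = A² - 4*A (N(A) = (A² + A) - 5*A = (A + A²) - 5*A = A² - 4*A)
(N(h) + b)² = (-(-4 - 1) + 16)² = (-1*(-5) + 16)² = (5 + 16)² = 21² = 441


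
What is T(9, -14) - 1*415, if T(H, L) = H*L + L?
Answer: -555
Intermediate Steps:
T(H, L) = L + H*L
T(9, -14) - 1*415 = -14*(1 + 9) - 1*415 = -14*10 - 415 = -140 - 415 = -555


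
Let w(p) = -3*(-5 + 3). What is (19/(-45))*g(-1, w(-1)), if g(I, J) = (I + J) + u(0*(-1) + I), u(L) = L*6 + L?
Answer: 38/45 ≈ 0.84444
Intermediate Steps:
w(p) = 6 (w(p) = -3*(-2) = 6)
u(L) = 7*L (u(L) = 6*L + L = 7*L)
g(I, J) = J + 8*I (g(I, J) = (I + J) + 7*(0*(-1) + I) = (I + J) + 7*(0 + I) = (I + J) + 7*I = J + 8*I)
(19/(-45))*g(-1, w(-1)) = (19/(-45))*(6 + 8*(-1)) = (19*(-1/45))*(6 - 8) = -19/45*(-2) = 38/45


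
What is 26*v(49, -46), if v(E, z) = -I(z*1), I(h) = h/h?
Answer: -26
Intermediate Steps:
I(h) = 1
v(E, z) = -1 (v(E, z) = -1*1 = -1)
26*v(49, -46) = 26*(-1) = -26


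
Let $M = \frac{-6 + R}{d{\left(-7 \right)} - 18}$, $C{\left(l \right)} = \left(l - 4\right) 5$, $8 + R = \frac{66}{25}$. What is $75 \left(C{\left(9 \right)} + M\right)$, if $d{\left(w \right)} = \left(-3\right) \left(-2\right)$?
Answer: $1946$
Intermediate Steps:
$R = - \frac{134}{25}$ ($R = -8 + \frac{66}{25} = - \frac{134}{25} \approx -5.36$)
$d{\left(w \right)} = 6$
$C{\left(l \right)} = -20 + 5 l$ ($C{\left(l \right)} = \left(-4 + l\right) 5 = -20 + 5 l$)
$M = \frac{71}{75}$ ($M = \frac{-6 - \frac{134}{25}}{6 - 18} = - \frac{284}{25 \left(6 - 18\right)} = - \frac{284}{25 \left(-12\right)} = \left(- \frac{284}{25}\right) \left(- \frac{1}{12}\right) = \frac{71}{75} \approx 0.94667$)
$75 \left(C{\left(9 \right)} + M\right) = 75 \left(\left(-20 + 5 \cdot 9\right) + \frac{71}{75}\right) = 75 \left(\left(-20 + 45\right) + \frac{71}{75}\right) = 75 \left(25 + \frac{71}{75}\right) = 75 \cdot \frac{1946}{75} = 1946$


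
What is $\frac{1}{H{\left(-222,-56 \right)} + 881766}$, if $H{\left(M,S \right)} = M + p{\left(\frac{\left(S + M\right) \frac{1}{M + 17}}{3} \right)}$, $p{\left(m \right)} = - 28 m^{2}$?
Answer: $\frac{378225}{333419815448} \approx 1.1344 \cdot 10^{-6}$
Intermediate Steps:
$H{\left(M,S \right)} = M - \frac{28 \left(M + S\right)^{2}}{9 \left(17 + M\right)^{2}}$ ($H{\left(M,S \right)} = M - 28 \left(\frac{\left(S + M\right) \frac{1}{M + 17}}{3}\right)^{2} = M - 28 \left(\frac{M + S}{17 + M} \frac{1}{3}\right)^{2} = M - 28 \left(\frac{M + S}{3 \left(17 + M\right)}\right)^{2} = M - 28 \frac{\left(M + S\right)^{2}}{9 \left(17 + M\right)^{2}} = M - \frac{28 \left(M + S\right)^{2}}{9 \left(17 + M\right)^{2}}$)
$\frac{1}{H{\left(-222,-56 \right)} + 881766} = \frac{1}{\left(-222 - \frac{28 \left(-222 - 56\right)^{2}}{9 \left(17 - 222\right)^{2}}\right) + 881766} = \frac{1}{\left(-222 - \frac{28 \left(-278\right)^{2}}{9 \cdot 42025}\right) + 881766} = \frac{1}{\left(-222 - \frac{28}{378225} \cdot 77284\right) + 881766} = \frac{1}{\left(-222 - \frac{2163952}{378225}\right) + 881766} = \frac{1}{- \frac{86129902}{378225} + 881766} = \frac{1}{\frac{333419815448}{378225}} = \frac{378225}{333419815448}$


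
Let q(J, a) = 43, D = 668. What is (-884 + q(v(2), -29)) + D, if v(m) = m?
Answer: -173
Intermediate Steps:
(-884 + q(v(2), -29)) + D = (-884 + 43) + 668 = -841 + 668 = -173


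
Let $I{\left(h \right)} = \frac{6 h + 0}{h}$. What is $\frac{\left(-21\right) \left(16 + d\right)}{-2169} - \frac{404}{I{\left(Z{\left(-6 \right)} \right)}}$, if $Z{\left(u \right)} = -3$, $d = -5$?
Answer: $- \frac{48605}{723} \approx -67.227$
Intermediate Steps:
$I{\left(h \right)} = 6$ ($I{\left(h \right)} = \frac{6 h}{h} = 6$)
$\frac{\left(-21\right) \left(16 + d\right)}{-2169} - \frac{404}{I{\left(Z{\left(-6 \right)} \right)}} = \frac{\left(-21\right) \left(16 - 5\right)}{-2169} - \frac{404}{6} = \left(-21\right) 11 \left(- \frac{1}{2169}\right) - \frac{202}{3} = \left(-231\right) \left(- \frac{1}{2169}\right) - \frac{202}{3} = \frac{77}{723} - \frac{202}{3} = - \frac{48605}{723}$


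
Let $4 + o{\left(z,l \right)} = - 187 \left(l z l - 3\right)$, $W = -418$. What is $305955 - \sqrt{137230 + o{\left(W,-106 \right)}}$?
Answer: $305955 - \sqrt{878410963} \approx 2.7632 \cdot 10^{5}$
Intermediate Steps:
$o{\left(z,l \right)} = 557 - 187 z l^{2}$ ($o{\left(z,l \right)} = -4 - 187 \left(l z l - 3\right) = -4 - 187 \left(z l^{2} - 3\right) = -4 - 187 \left(-3 + z l^{2}\right) = -4 - \left(-561 + 187 z l^{2}\right) = 557 - 187 z l^{2}$)
$305955 - \sqrt{137230 + o{\left(W,-106 \right)}} = 305955 - \sqrt{137230 - \left(-557 - 78166 \left(-106\right)^{2}\right)} = 305955 - \sqrt{137230 - \left(-557 - 878273176\right)} = 305955 - \sqrt{137230 + \left(557 + 878273176\right)} = 305955 - \sqrt{137230 + 878273733} = 305955 - \sqrt{878410963}$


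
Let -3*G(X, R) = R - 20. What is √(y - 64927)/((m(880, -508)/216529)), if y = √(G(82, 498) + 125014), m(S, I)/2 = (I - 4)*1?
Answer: -216529*I*√(584343 - 6*√280923)/3072 ≈ -53733.0*I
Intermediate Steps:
m(S, I) = -8 + 2*I (m(S, I) = 2*((I - 4)*1) = 2*((-4 + I)*1) = 2*(-4 + I) = -8 + 2*I)
G(X, R) = 20/3 - R/3 (G(X, R) = -(R - 20)/3 = -(-20 + R)/3 = 20/3 - R/3)
y = 2*√280923/3 (y = √((20/3 - ⅓*498) + 125014) = √((20/3 - 166) + 125014) = √(-478/3 + 125014) = √(374564/3) = 2*√280923/3 ≈ 353.35)
√(y - 64927)/((m(880, -508)/216529)) = √(2*√280923/3 - 64927)/(((-8 + 2*(-508))/216529)) = √(-64927 + 2*√280923/3)/(((-8 - 1016)*(1/216529))) = √(-64927 + 2*√280923/3)/((-1024*1/216529)) = √(-64927 + 2*√280923/3)/(-1024/216529) = √(-64927 + 2*√280923/3)*(-216529/1024) = -216529*√(-64927 + 2*√280923/3)/1024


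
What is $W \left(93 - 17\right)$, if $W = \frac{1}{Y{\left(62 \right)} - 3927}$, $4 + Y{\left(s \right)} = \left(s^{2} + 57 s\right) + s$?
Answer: $\frac{76}{3509} \approx 0.021659$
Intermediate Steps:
$Y{\left(s \right)} = -4 + s^{2} + 58 s$ ($Y{\left(s \right)} = -4 + \left(\left(s^{2} + 57 s\right) + s\right) = -4 + \left(s^{2} + 58 s\right) = -4 + s^{2} + 58 s$)
$W = \frac{1}{3509}$ ($W = \frac{1}{\left(-4 + 62^{2} + 58 \cdot 62\right) - 3927} = \frac{1}{\left(-4 + 3844 + 3596\right) - 3927} = \frac{1}{7436 - 3927} = \frac{1}{3509} \approx 0.00028498$)
$W \left(93 - 17\right) = \frac{93 - 17}{3509} = \frac{1}{3509} \cdot 76 = \frac{76}{3509}$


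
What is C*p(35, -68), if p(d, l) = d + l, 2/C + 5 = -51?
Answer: 33/28 ≈ 1.1786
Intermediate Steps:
C = -1/28 (C = 2/(-5 - 51) = 2/(-56) = 2*(-1/56) = -1/28 ≈ -0.035714)
C*p(35, -68) = -(35 - 68)/28 = -1/28*(-33) = 33/28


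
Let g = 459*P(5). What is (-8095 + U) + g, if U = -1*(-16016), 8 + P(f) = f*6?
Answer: 18019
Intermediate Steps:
P(f) = -8 + 6*f (P(f) = -8 + f*6 = -8 + 6*f)
U = 16016
g = 10098 (g = 459*(-8 + 6*5) = 459*(-8 + 30) = 459*22 = 10098)
(-8095 + U) + g = (-8095 + 16016) + 10098 = 7921 + 10098 = 18019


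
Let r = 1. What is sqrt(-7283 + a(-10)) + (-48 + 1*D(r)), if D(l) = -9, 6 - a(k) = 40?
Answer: -57 + 3*I*sqrt(813) ≈ -57.0 + 85.539*I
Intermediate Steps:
a(k) = -34 (a(k) = 6 - 1*40 = 6 - 40 = -34)
sqrt(-7283 + a(-10)) + (-48 + 1*D(r)) = sqrt(-7283 - 34) + (-48 + 1*(-9)) = sqrt(-7317) + (-48 - 9) = 3*I*sqrt(813) - 57 = -57 + 3*I*sqrt(813)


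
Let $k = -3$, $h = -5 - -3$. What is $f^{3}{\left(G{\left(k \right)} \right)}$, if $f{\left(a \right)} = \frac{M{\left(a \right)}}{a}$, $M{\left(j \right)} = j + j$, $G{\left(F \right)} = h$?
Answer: $8$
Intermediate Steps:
$h = -2$ ($h = -5 + 3 = -2$)
$G{\left(F \right)} = -2$
$M{\left(j \right)} = 2 j$
$f{\left(a \right)} = 2$ ($f{\left(a \right)} = \frac{2 a}{a} = 2$)
$f^{3}{\left(G{\left(k \right)} \right)} = 2^{3} = 8$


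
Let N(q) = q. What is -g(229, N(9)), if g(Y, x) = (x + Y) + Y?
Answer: -467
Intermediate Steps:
g(Y, x) = x + 2*Y (g(Y, x) = (Y + x) + Y = x + 2*Y)
-g(229, N(9)) = -(9 + 2*229) = -(9 + 458) = -1*467 = -467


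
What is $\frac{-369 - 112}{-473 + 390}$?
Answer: $\frac{481}{83} \approx 5.7952$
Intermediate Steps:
$\frac{-369 - 112}{-473 + 390} = - \frac{481}{-83} = \left(-481\right) \left(- \frac{1}{83}\right) = \frac{481}{83}$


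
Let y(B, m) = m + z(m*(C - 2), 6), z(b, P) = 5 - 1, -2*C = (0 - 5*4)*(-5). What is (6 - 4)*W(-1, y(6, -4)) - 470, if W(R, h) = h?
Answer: -470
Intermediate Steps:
C = -50 (C = -(0 - 5*4)*(-5)/2 = -(0 - 20)*(-5)/2 = -(-10)*(-5) = -1/2*100 = -50)
z(b, P) = 4
y(B, m) = 4 + m (y(B, m) = m + 4 = 4 + m)
(6 - 4)*W(-1, y(6, -4)) - 470 = (6 - 4)*(4 - 4) - 470 = 2*0 - 470 = 0 - 470 = -470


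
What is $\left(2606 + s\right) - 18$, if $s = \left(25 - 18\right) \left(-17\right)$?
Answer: $2469$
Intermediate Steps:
$s = -119$ ($s = \left(25 - 18\right) \left(-17\right) = 7 \left(-17\right) = -119$)
$\left(2606 + s\right) - 18 = \left(2606 - 119\right) - 18 = 2487 - 18 = 2469$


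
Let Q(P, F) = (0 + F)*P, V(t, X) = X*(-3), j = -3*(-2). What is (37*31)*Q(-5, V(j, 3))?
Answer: 51615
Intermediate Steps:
j = 6
V(t, X) = -3*X
Q(P, F) = F*P
(37*31)*Q(-5, V(j, 3)) = (37*31)*(-3*3*(-5)) = 1147*(-9*(-5)) = 1147*45 = 51615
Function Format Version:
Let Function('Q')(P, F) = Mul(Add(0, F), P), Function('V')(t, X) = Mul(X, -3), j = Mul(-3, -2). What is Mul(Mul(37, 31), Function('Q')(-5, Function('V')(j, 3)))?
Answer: 51615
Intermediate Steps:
j = 6
Function('V')(t, X) = Mul(-3, X)
Function('Q')(P, F) = Mul(F, P)
Mul(Mul(37, 31), Function('Q')(-5, Function('V')(j, 3))) = Mul(Mul(37, 31), Mul(Mul(-3, 3), -5)) = Mul(1147, Mul(-9, -5)) = Mul(1147, 45) = 51615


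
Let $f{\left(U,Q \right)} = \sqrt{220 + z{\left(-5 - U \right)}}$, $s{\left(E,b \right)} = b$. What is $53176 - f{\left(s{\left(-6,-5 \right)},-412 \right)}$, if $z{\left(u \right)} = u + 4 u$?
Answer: $53176 - 2 \sqrt{55} \approx 53161.0$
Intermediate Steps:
$z{\left(u \right)} = 5 u$
$f{\left(U,Q \right)} = \sqrt{195 - 5 U}$ ($f{\left(U,Q \right)} = \sqrt{220 + 5 \left(-5 - U\right)} = \sqrt{220 - \left(25 + 5 U\right)} = \sqrt{195 - 5 U}$)
$53176 - f{\left(s{\left(-6,-5 \right)},-412 \right)} = 53176 - \sqrt{195 - -25} = 53176 - \sqrt{195 + 25} = 53176 - \sqrt{220} = 53176 - 2 \sqrt{55}$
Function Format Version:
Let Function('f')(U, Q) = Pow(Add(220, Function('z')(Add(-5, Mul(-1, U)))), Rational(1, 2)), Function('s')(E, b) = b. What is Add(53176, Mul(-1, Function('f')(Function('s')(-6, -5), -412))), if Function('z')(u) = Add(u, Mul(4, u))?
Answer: Add(53176, Mul(-2, Pow(55, Rational(1, 2)))) ≈ 53161.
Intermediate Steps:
Function('z')(u) = Mul(5, u)
Function('f')(U, Q) = Pow(Add(195, Mul(-5, U)), Rational(1, 2)) (Function('f')(U, Q) = Pow(Add(220, Mul(5, Add(-5, Mul(-1, U)))), Rational(1, 2)) = Pow(Add(220, Add(-25, Mul(-5, U))), Rational(1, 2)) = Pow(Add(195, Mul(-5, U)), Rational(1, 2)))
Add(53176, Mul(-1, Function('f')(Function('s')(-6, -5), -412))) = Add(53176, Mul(-1, Pow(Add(195, Mul(-5, -5)), Rational(1, 2)))) = Add(53176, Mul(-1, Pow(Add(195, 25), Rational(1, 2)))) = Add(53176, Mul(-1, Pow(220, Rational(1, 2)))) = Add(53176, Mul(-1, Mul(2, Pow(55, Rational(1, 2))))) = Add(53176, Mul(-2, Pow(55, Rational(1, 2))))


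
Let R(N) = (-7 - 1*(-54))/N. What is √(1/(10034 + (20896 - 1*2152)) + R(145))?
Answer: √5644605987910/4172810 ≈ 0.56936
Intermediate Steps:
R(N) = 47/N (R(N) = (-7 + 54)/N = 47/N)
√(1/(10034 + (20896 - 1*2152)) + R(145)) = √(1/(10034 + (20896 - 1*2152)) + 47/145) = √(1/(10034 + (20896 - 2152)) + 47*(1/145)) = √(1/(10034 + 18744) + 47/145) = √(1/28778 + 47/145) = √(1352711/4172810) = √5644605987910/4172810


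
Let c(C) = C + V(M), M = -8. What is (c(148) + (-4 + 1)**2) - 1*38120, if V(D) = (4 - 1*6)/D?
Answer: -151851/4 ≈ -37963.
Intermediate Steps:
V(D) = -2/D (V(D) = (4 - 6)/D = -2/D)
c(C) = 1/4 + C (c(C) = C - 2/(-8) = C - 2*(-1/8) = C + 1/4 = 1/4 + C)
(c(148) + (-4 + 1)**2) - 1*38120 = ((1/4 + 148) + (-4 + 1)**2) - 1*38120 = (593/4 + (-3)**2) - 38120 = (593/4 + 9) - 38120 = 629/4 - 38120 = -151851/4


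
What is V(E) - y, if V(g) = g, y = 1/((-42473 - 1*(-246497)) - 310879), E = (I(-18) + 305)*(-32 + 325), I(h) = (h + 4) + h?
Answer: 8547224596/106855 ≈ 79989.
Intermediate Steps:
I(h) = 4 + 2*h (I(h) = (4 + h) + h = 4 + 2*h)
E = 79989 (E = ((4 + 2*(-18)) + 305)*(-32 + 325) = ((4 - 36) + 305)*293 = (-32 + 305)*293 = 273*293 = 79989)
y = -1/106855 (y = 1/((-42473 + 246497) - 310879) = 1/(204024 - 310879) = 1/(-106855) = -1/106855 ≈ -9.3585e-6)
V(E) - y = 79989 - 1*(-1/106855) = 79989 + 1/106855 = 8547224596/106855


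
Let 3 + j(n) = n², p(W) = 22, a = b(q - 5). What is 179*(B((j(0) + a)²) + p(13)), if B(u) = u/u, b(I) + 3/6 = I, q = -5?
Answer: 4117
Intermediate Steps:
b(I) = -½ + I
a = -21/2 (a = -½ + (-5 - 5) = -½ - 10 = -21/2 ≈ -10.500)
j(n) = -3 + n²
B(u) = 1
179*(B((j(0) + a)²) + p(13)) = 179*(1 + 22) = 179*23 = 4117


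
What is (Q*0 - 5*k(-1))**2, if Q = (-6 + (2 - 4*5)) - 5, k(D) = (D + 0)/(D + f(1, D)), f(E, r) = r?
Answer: 25/4 ≈ 6.2500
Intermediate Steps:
k(D) = 1/2 (k(D) = (D + 0)/(D + D) = D/((2*D)) = D*(1/(2*D)) = 1/2)
Q = -29 (Q = (-6 + (2 - 20)) - 5 = (-6 - 18) - 5 = -24 - 5 = -29)
(Q*0 - 5*k(-1))**2 = (-29*0 - 5*1/2)**2 = (0 - 5/2)**2 = (-5/2)**2 = 25/4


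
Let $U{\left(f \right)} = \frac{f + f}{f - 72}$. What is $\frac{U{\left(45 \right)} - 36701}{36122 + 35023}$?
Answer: $- \frac{110113}{213435} \approx -0.51591$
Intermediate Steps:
$U{\left(f \right)} = \frac{2 f}{-72 + f}$
$\frac{U{\left(45 \right)} - 36701}{36122 + 35023} = \frac{2 \cdot 45 \frac{1}{-72 + 45} - 36701}{36122 + 35023} = \frac{2 \cdot 45 \frac{1}{-27} - 36701}{71145} = \left(2 \cdot 45 \left(- \frac{1}{27}\right) - 36701\right) \frac{1}{71145} = \left(- \frac{10}{3} - 36701\right) \frac{1}{71145} = \left(- \frac{110113}{3}\right) \frac{1}{71145} = - \frac{110113}{213435}$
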